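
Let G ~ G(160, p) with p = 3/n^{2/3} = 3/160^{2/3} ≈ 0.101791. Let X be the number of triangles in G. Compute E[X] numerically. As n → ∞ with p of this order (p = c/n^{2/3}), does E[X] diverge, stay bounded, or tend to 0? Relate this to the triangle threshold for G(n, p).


Number of potential triangles: C(160, 3) = 669920.
Each occurs with probability p³ ≈ (0.101791)³ ≈ 1.05468750e-03.
By linearity: E[X] = C(160, 3)·p³ ≈ 669920 · 1.05468750e-03 ≈ 706.556250.
Since α = 2/3 < 1, p = c/n^{2/3} ≫ 1/n is above the triangle threshold p ~ 1/n. Asymptotically E[X] ~ (c³/6)·n^{3(1−α)} = (3³/6)·n^{1} → ∞; triangles are abundant w.h.p.

E[X] ≈ 706.556250; in regime p = Θ(1/n^{2/3}) E[X] diverges (above the triangle threshold p ~ 1/n).


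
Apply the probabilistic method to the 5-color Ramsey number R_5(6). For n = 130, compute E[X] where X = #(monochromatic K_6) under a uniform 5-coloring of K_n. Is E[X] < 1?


E[X] = C(130, 6) · 5^{1 − 15} = 5963412000 · 5^{−14} = 5963412000/6103515625.
As a reduced fraction: E[X] = 47707296/48828125 ≈ 0.9770454.
Is E[X] < 1? YES.
Since E[X] < 1, there exists a 5-coloring of K_{130} with no monochromatic K_6; hence R_5(6) > 130.

E[X] = 47707296/48828125 ≈ 0.9770454; E[X] < 1, so R_5(6) > 130.


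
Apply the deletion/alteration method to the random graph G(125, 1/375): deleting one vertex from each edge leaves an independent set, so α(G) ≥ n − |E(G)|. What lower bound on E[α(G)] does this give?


E[|E(G)|] = C(125, 2)·p = 7750 · (1/375) = 62/3.
E[α(G)] ≥ n − E[|E(G)|] = 125 − 62/3 = 313/3.
Numerically: ≈ 104.333.
(This is only a lower bound; the true E[α(G)] may be larger.)

E[α(G)] ≥ 313/3 ≈ 104.333.


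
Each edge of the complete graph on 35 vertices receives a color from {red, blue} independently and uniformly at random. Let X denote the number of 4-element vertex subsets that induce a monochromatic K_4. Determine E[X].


Let X = Σ_S X_S over the C(35, 4) = 52360 subsets S of size 4, where X_S = 1 if the K_4 on S is monochromatic.
For a fixed S, the K_4 on S has C(4, 2) = 6 edges. P[all 6 edges red] = (1/2)^6, and likewise for blue, so P[monochromatic] = 2·(1/2)^6 = 2^{1 − 6} = 1/32.
By linearity of expectation: E[X] = C(35, 4) · 2^{1 − 6} = 52360 · 1/32 = 6545/4.
Numerically: E[X] ≈ 1636.250.

E[X] = C(35,4)·2^(1−C(4,2)) = 6545/4 ≈ 1636.250.


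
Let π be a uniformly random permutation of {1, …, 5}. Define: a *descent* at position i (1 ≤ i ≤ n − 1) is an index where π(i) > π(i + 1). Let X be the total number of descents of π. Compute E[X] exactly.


Write X = Σ X_I over i = 1, …, 4, with X_I the indicator of one descent.
There are 4 indicators.
For each fixed i, the pair (π(i), π(i+1)) is a uniformly random ordered pair of distinct values from {1, …, 5}; by symmetry P[π(i) > π(i+1)] = 1/2.
By linearity: E[X] = 4 · (1/2) = (5 − 1) · (1/2) = 2 ≈ 2.000.

E[X] = 2 = 2.000.


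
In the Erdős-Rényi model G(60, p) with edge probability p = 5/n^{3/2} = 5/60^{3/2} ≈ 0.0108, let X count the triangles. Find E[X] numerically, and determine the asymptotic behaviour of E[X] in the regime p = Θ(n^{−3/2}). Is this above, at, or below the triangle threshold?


Number of potential triangles: C(60, 3) = 34220.
Each occurs with probability p³ ≈ (0.0108)³ ≈ 1.24517e-06.
By linearity: E[X] = C(60, 3)·p³ ≈ 34220 · 1.24517e-06 ≈ 0.043.
Since α = 3/2 > 1, p = c/n^{3/2} = o(1/n) is below the triangle threshold p ~ 1/n. Asymptotically E[X] ~ (c³/6)·n^{3(1−α)} = (5³/6)·n^{-1.5} → 0, so by Markov's inequality G has no triangles w.h.p.

E[X] ≈ 0.043; in regime p = Θ(1/n^{3/2}) E[X] tends to 0 (below the triangle threshold p ~ 1/n).


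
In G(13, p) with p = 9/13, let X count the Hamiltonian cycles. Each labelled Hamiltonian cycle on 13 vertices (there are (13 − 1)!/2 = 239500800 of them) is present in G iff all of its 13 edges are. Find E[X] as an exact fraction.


K_13 has (13 − 1)!/2 = 239500800 labelled Hamiltonian cycles.
For each such Hamiltonian cycle H, let X_H = 1 if all 13 edges of H are present in G. Then P[X_H = 1] = p^{13} = (9/13)^{13} = 2541865828329/302875106592253.
Summing the indicators: E[X] = Σ_H E[X_H] = 239500800 · p^{13} = 239500800 · 2541865828329/302875106592253 = 608778899377458163200/302875106592253.
Numerically: E[X] ≈ 2.01e+06.

E[X] = 239500800 · (9/13)^{13} = 608778899377458163200/302875106592253 ≈ 2.01e+06.


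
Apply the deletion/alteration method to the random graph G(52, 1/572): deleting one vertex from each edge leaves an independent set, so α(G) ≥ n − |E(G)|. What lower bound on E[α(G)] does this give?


E[|E(G)|] = C(52, 2)·p = 1326 · (1/572) = 51/22.
E[α(G)] ≥ n − E[|E(G)|] = 52 − 51/22 = 1093/22.
Numerically: ≈ 49.682.
(This is only a lower bound; the true E[α(G)] may be larger.)

E[α(G)] ≥ 1093/22 ≈ 49.682.


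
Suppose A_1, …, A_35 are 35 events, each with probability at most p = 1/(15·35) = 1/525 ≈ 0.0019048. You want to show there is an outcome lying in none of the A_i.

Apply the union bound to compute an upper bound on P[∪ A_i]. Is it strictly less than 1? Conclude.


Union bound: P[∪_{i=1}^{35} A_i] ≤ Σ_i P[A_i] ≤ 35·p = 35·(1/525) = 1/15.
Numerically: 1/15 ≈ 0.0666667.
Is 1/15 < 1? YES.
Since P[∪ A_i] ≤ 1/15 < 1, the complement has P[∩ A_i^c] ≥ 1 − 1/15 = 14/15 > 0, so some outcome avoids every A_i.

35·p = 1/15 ≈ 0.0666667; existence CERTIFIED by the union bound.


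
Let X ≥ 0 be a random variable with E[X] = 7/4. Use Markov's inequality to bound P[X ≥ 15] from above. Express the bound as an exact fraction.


μ = E[X] = 7/4, a = 15.
Markov: P[X ≥ 15] ≤ μ/a = (7/4)/15 = 7/60.
Numerically: ≈ 0.116667.
(Since a = 15 > μ = 1.750000, the bound 7/60 is < 1 and informative.)

P[X ≥ 15] ≤ 7/60 ≈ 0.116667.


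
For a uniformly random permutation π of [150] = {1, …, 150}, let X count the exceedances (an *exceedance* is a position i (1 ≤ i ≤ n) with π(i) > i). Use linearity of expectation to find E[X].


Write X = Σ_{i=1}^{150} X_i, where X_i = 1_{π(i) > i}.
For each fixed i, π(i) is uniform over {1, …, 150} (marginal of a uniform permutation), so P[π(i) > i] = (n − i)/n. Summing: Σ_{i=1}^{150} (n − i)/n = (0 + 1 + … + 149)/150 = 150(150 − 1)/(2·150) = (150 − 1)/2.
Hence E[X] = Σ_{i=1}^{150} (150 − i)/150 = 149/2 ≈ 74.500000.

E[X] = 149/2 = 74.500000.


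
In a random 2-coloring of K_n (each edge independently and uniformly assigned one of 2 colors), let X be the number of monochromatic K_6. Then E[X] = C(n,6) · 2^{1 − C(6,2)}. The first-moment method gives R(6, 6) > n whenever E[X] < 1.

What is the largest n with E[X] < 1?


We need C(n, 6) · 2^{1 − 15} < 1, i.e. C(n, 6) < 2^{15 − 1} = 16384.
Check values of n near the boundary:
  n = 15: C(15, 6) = 5005; 5005 < 16384? YES
  n = 16: C(16, 6) = 8008; 8008 < 16384? YES
  n = 17: C(17, 6) = 12376; 12376 < 16384? YES
  n = 18: C(18, 6) = 18564; 18564 < 16384? NO
The largest n with C(n, 6) < 16384 is n = 17 (where E[X] = 1547/2048 ≈ 0.755371). Hence R(6, 6) > 17, i.e. R(6, 6) ≥ 18.

Largest n = 17; hence R(6, 6) > 17.


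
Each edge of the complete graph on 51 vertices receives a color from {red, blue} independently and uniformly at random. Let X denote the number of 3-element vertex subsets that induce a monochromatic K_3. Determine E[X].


Let X = Σ_S X_S over the C(51, 3) = 20825 subsets S of size 3, where X_S = 1 if the K_3 on S is monochromatic.
For a fixed S, the K_3 on S has C(3, 2) = 3 edges. P[all 3 edges red] = (1/2)^3, and likewise for blue, so P[monochromatic] = 2·(1/2)^3 = 2^{1 − 3} = 1/4.
Summing: E[X] = C(51, 3) · 2^{1 − 3} = 20825 · 1/4 = 20825/4.
Numerically: E[X] ≈ 5206.2500.

E[X] = C(51,3)·2^(1−C(3,2)) = 20825/4 ≈ 5206.2500.


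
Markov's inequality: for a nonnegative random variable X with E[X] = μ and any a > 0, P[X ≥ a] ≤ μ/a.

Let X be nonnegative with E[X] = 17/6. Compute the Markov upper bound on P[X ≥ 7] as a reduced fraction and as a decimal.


μ = E[X] = 17/6, a = 7.
Markov: P[X ≥ 7] ≤ μ/a = (17/6)/7 = 17/42.
Numerically: ≈ 0.405.
(Since a = 7 > μ = 2.833, the bound 17/42 is < 1 and informative.)

P[X ≥ 7] ≤ 17/42 ≈ 0.405.


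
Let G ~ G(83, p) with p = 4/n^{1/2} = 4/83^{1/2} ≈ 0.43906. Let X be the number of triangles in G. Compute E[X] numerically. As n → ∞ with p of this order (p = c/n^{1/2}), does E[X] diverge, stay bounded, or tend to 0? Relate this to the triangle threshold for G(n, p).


Number of potential triangles: C(83, 3) = 91881.
Each occurs with probability p³ ≈ (0.43906)³ ≈ 8.4637502e-02.
By linearity: E[X] = C(83, 3)·p³ ≈ 91881 · 8.4637502e-02 ≈ 7776.57829.
Since α = 1/2 < 1, p = c/n^{1/2} ≫ 1/n is above the triangle threshold p ~ 1/n. Asymptotically E[X] ~ (c³/6)·n^{3(1−α)} = (4³/6)·n^{1.5} → ∞; triangles are abundant w.h.p.

E[X] ≈ 7776.57829; in regime p = Θ(1/n^{1/2}) E[X] diverges (above the triangle threshold p ~ 1/n).


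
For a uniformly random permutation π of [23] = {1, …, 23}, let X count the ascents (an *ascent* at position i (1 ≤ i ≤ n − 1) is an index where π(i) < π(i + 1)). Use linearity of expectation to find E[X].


Write X = Σ X_I over i = 1, …, 22, with X_I the indicator of one ascent.
There are 22 indicators.
For each fixed i, the pair (π(i), π(i+1)) is a uniformly random ordered pair of distinct values from {1, …, 23}; by symmetry P[π(i) < π(i+1)] = 1/2.
By linearity: E[X] = 22 · (1/2) = (23 − 1) · (1/2) = 11 ≈ 11.0000.

E[X] = 11 = 11.0000.


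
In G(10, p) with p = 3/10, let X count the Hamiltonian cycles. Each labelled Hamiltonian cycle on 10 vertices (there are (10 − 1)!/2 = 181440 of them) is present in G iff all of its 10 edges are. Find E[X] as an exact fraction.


K_10 has (10 − 1)!/2 = 181440 labelled Hamiltonian cycles.
For each such Hamiltonian cycle H, let X_H = 1 if all 10 edges of H are present in G. Then P[X_H = 1] = p^{10} = (3/10)^{10} = 59049/10000000000.
Summing the indicators: E[X] = Σ_H E[X_H] = 181440 · p^{10} = 181440 · 59049/10000000000 = 33480783/31250000.
Numerically: E[X] ≈ 1.0714.

E[X] = 181440 · (3/10)^{10} = 33480783/31250000 ≈ 1.0714.


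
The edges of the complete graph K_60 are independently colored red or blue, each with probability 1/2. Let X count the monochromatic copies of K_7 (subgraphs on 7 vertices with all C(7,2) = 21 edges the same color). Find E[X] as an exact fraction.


Let X = Σ_S X_S over the C(60, 7) = 386206920 subsets S of size 7, where X_S = 1 if the K_7 on S is monochromatic.
For a fixed S, the K_7 on S has C(7, 2) = 21 edges. P[all 21 edges red] = (1/2)^21, and likewise for blue, so P[monochromatic] = 2·(1/2)^21 = 2^{1 − 21} = 1/1048576.
By linearity: E[X] = C(60, 7) · 2^{1 − 21} = 386206920 · 1/1048576 = 48275865/131072.
Numerically: E[X] ≈ 368.31562.

E[X] = C(60,7)·2^(1−C(7,2)) = 48275865/131072 ≈ 368.31562.


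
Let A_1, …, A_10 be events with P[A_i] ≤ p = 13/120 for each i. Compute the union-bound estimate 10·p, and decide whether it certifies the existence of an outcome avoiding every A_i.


Union bound: P[∪_{i=1}^{10} A_i] ≤ Σ_i P[A_i] ≤ 10·p = 10·(13/120) = 13/12.
Numerically: 13/12 ≈ 1.083333.
Is 13/12 < 1? NO.
Since the bound 13/12 is ≥ 1, the union bound is uninformative here; it does NOT by itself certify existence.

10·p = 13/12 ≈ 1.083333; existence NOT certified by the union bound.


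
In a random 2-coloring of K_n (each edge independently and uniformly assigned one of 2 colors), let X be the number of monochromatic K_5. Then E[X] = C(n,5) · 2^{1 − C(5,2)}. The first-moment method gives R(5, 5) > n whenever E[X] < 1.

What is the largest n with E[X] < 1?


We need C(n, 5) · 2^{1 − 10} < 1, i.e. C(n, 5) < 2^{10 − 1} = 512.
Check values of n near the boundary:
  n = 8: C(8, 5) = 56; 56 < 512? YES
  n = 9: C(9, 5) = 126; 126 < 512? YES
  n = 10: C(10, 5) = 252; 252 < 512? YES
  n = 11: C(11, 5) = 462; 462 < 512? YES
  n = 12: C(12, 5) = 792; 792 < 512? NO
  n = 13: C(13, 5) = 1287; 1287 < 512? NO
The largest n with C(n, 5) < 512 is n = 11 (where E[X] = 231/256 ≈ 0.902344). Hence R(5, 5) > 11, i.e. R(5, 5) ≥ 12.

Largest n = 11; hence R(5, 5) > 11.


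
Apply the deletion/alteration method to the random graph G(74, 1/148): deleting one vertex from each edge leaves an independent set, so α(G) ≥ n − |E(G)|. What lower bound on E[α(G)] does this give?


E[|E(G)|] = C(74, 2)·p = 2701 · (1/148) = 73/4.
E[α(G)] ≥ n − E[|E(G)|] = 74 − 73/4 = 223/4.
Numerically: ≈ 55.750.
(This is only a lower bound; the true E[α(G)] may be larger.)

E[α(G)] ≥ 223/4 ≈ 55.750.


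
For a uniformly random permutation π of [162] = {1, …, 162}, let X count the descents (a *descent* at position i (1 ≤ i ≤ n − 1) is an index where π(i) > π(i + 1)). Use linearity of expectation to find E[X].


Write X = Σ X_I over i = 1, …, 161, with X_I the indicator of one descent.
There are 161 indicators.
For each fixed i, the pair (π(i), π(i+1)) is a uniformly random ordered pair of distinct values from {1, …, 162}; by symmetry P[π(i) > π(i+1)] = 1/2.
By linearity: E[X] = 161 · (1/2) = (162 − 1) · (1/2) = 161/2 ≈ 80.5000.

E[X] = 161/2 = 80.5000.


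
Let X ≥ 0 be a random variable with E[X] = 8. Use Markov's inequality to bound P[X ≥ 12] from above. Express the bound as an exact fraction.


μ = E[X] = 8, a = 12.
Markov: P[X ≥ 12] ≤ μ/a = (8)/12 = 2/3.
Numerically: ≈ 0.666667.
(Since a = 12 > μ = 8.000000, the bound 2/3 is < 1 and informative.)

P[X ≥ 12] ≤ 2/3 ≈ 0.666667.


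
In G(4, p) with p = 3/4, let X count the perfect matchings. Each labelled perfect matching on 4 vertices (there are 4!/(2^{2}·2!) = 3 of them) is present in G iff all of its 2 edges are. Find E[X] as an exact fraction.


K_4 has 4!/(2^{2}·2!) = 3 labelled perfect matchings.
For each such perfect matching H, let X_H = 1 if all 2 edges of H are present in G. Then P[X_H = 1] = p^{2} = (3/4)^{2} = 9/16.
By linearity of expectation: E[X] = Σ_H E[X_H] = 3 · p^{2} = 3 · 9/16 = 27/16.
Numerically: E[X] ≈ 1.688.

E[X] = 3 · (3/4)^{2} = 27/16 ≈ 1.688.


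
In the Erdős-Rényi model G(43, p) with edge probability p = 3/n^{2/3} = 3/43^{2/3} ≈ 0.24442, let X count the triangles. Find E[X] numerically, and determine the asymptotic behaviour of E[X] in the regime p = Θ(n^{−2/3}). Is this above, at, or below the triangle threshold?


Number of potential triangles: C(43, 3) = 12341.
Each occurs with probability p³ ≈ (0.24442)³ ≈ 1.4602488e-02.
By linearity: E[X] = C(43, 3)·p³ ≈ 12341 · 1.4602488e-02 ≈ 180.20930.
Since α = 2/3 < 1, p = c/n^{2/3} ≫ 1/n is above the triangle threshold p ~ 1/n. Asymptotically E[X] ~ (c³/6)·n^{3(1−α)} = (3³/6)·n^{1} → ∞; triangles are abundant w.h.p.

E[X] ≈ 180.20930; in regime p = Θ(1/n^{2/3}) E[X] diverges (above the triangle threshold p ~ 1/n).


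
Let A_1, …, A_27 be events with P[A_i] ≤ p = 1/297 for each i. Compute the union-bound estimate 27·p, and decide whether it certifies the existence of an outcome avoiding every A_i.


Union bound: P[∪_{i=1}^{27} A_i] ≤ Σ_i P[A_i] ≤ 27·p = 27·(1/297) = 1/11.
Numerically: 1/11 ≈ 0.0909.
Is 1/11 < 1? YES.
Since P[∪ A_i] ≤ 1/11 < 1, the complement has P[∩ A_i^c] ≥ 1 − 1/11 = 10/11 > 0, so some outcome avoids every A_i.

27·p = 1/11 ≈ 0.0909; existence CERTIFIED by the union bound.


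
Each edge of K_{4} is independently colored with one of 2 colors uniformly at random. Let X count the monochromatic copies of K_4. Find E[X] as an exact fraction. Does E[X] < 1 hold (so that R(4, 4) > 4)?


E[X] = C(4, 4) · 2^{1 − 6} = 1 · 2^{−5} = 1/32.
As a reduced fraction: E[X] = 1/32 ≈ 0.031.
Is E[X] < 1? YES.
Since E[X] < 1, there exists a 2-coloring of K_{4} with no monochromatic K_4; hence R(4, 4) > 4.

E[X] = 1/32 ≈ 0.031; E[X] < 1, so R(4, 4) > 4.


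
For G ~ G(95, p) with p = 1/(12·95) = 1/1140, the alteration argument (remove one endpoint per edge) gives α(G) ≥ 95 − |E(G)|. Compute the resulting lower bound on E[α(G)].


E[|E(G)|] = C(95, 2)·p = 4465 · (1/1140) = 47/12.
E[α(G)] ≥ n − E[|E(G)|] = 95 − 47/12 = 1093/12.
Numerically: ≈ 91.083333.
(This is only a lower bound; the true E[α(G)] may be larger.)

E[α(G)] ≥ 1093/12 ≈ 91.083333.


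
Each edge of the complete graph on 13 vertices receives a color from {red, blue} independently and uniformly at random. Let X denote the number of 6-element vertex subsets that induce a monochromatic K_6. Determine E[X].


Let X = Σ_S X_S over the C(13, 6) = 1716 subsets S of size 6, where X_S = 1 if the K_6 on S is monochromatic.
For a fixed S, the K_6 on S has C(6, 2) = 15 edges. P[all 15 edges red] = (1/2)^15, and likewise for blue, so P[monochromatic] = 2·(1/2)^15 = 2^{1 − 15} = 1/16384.
By linearity of expectation: E[X] = C(13, 6) · 2^{1 − 15} = 1716 · 1/16384 = 429/4096.
Numerically: E[X] ≈ 0.104736.

E[X] = C(13,6)·2^(1−C(6,2)) = 429/4096 ≈ 0.104736.


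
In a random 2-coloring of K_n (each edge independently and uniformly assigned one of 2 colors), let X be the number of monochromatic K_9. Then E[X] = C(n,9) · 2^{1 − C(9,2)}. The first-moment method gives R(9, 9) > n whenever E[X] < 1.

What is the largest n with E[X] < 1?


We need C(n, 9) · 2^{1 − 36} < 1, i.e. C(n, 9) < 2^{36 − 1} = 34359738368.
Check values of n near the boundary:
  n = 63: C(63, 9) = 23667689815; 23667689815 < 34359738368? YES
  n = 64: C(64, 9) = 27540584512; 27540584512 < 34359738368? YES
  n = 65: C(65, 9) = 31966749880; 31966749880 < 34359738368? YES
  n = 66: C(66, 9) = 37014131440; 37014131440 < 34359738368? NO
The largest n with C(n, 9) < 34359738368 is n = 65 (where E[X] = 3995843735/4294967296 ≈ 0.930355). Hence R(9, 9) > 65, i.e. R(9, 9) ≥ 66.

Largest n = 65; hence R(9, 9) > 65.


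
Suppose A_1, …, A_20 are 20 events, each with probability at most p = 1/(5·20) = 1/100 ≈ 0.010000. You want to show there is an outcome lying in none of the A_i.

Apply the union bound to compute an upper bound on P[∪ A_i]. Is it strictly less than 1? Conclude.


Union bound: P[∪_{i=1}^{20} A_i] ≤ Σ_i P[A_i] ≤ 20·p = 20·(1/100) = 1/5.
Numerically: 1/5 ≈ 0.200000.
Is 1/5 < 1? YES.
Since P[∪ A_i] ≤ 1/5 < 1, the complement has P[∩ A_i^c] ≥ 1 − 1/5 = 4/5 > 0, so some outcome avoids every A_i.

20·p = 1/5 ≈ 0.200000; existence CERTIFIED by the union bound.


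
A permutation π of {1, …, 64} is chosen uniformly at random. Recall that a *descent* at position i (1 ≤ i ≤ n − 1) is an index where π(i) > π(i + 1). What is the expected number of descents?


Write X = Σ X_I over i = 1, …, 63, with X_I the indicator of one descent.
There are 63 indicators.
For each fixed i, the pair (π(i), π(i+1)) is a uniformly random ordered pair of distinct values from {1, …, 64}; by symmetry P[π(i) > π(i+1)] = 1/2.
By linearity: E[X] = 63 · (1/2) = (64 − 1) · (1/2) = 63/2 ≈ 31.500000.

E[X] = 63/2 = 31.500000.


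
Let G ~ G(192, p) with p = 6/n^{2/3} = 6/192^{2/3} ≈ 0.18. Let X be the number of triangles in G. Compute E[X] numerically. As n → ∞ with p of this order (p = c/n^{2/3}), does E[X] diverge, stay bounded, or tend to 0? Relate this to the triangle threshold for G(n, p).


Number of potential triangles: C(192, 3) = 1161280.
Each occurs with probability p³ ≈ (0.18)³ ≈ 5.85938e-03.
By linearity: E[X] = C(192, 3)·p³ ≈ 1161280 · 5.85938e-03 ≈ 6804.375.
Since α = 2/3 < 1, p = c/n^{2/3} ≫ 1/n is above the triangle threshold p ~ 1/n. Asymptotically E[X] ~ (c³/6)·n^{3(1−α)} = (6³/6)·n^{1} → ∞; triangles are abundant w.h.p.

E[X] ≈ 6804.375; in regime p = Θ(1/n^{2/3}) E[X] diverges (above the triangle threshold p ~ 1/n).


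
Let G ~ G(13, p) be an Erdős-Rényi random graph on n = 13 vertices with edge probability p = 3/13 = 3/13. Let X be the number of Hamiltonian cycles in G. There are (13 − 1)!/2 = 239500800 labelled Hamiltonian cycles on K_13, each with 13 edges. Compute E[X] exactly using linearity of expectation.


K_13 has (13 − 1)!/2 = 239500800 labelled Hamiltonian cycles.
For each such Hamiltonian cycle H, let X_H = 1 if all 13 edges of H are present in G. Then P[X_H = 1] = p^{13} = (3/13)^{13} = 1594323/302875106592253.
Summing the indicators: E[X] = Σ_H E[X_H] = 239500800 · p^{13} = 239500800 · 1594323/302875106592253 = 381841633958400/302875106592253.
Numerically: E[X] ≈ 1.26.

E[X] = 239500800 · (3/13)^{13} = 381841633958400/302875106592253 ≈ 1.26.


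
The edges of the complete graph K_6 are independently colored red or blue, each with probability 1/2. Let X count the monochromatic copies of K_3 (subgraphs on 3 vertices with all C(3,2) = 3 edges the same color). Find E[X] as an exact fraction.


Let X = Σ_S X_S over the C(6, 3) = 20 subsets S of size 3, where X_S = 1 if the K_3 on S is monochromatic.
For a fixed S, the K_3 on S has C(3, 2) = 3 edges. P[all 3 edges red] = (1/2)^3, and likewise for blue, so P[monochromatic] = 2·(1/2)^3 = 2^{1 − 3} = 1/4.
By linearity of expectation: E[X] = C(6, 3) · 2^{1 − 3} = 20 · 1/4 = 5.
Numerically: E[X] ≈ 5.00000.

E[X] = C(6,3)·2^(1−C(3,2)) = 5 ≈ 5.00000.


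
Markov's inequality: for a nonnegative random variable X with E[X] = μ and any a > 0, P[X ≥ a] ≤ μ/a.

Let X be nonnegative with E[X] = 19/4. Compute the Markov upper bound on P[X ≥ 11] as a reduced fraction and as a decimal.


μ = E[X] = 19/4, a = 11.
Markov: P[X ≥ 11] ≤ μ/a = (19/4)/11 = 19/44.
Numerically: ≈ 0.43182.
(Since a = 11 > μ = 4.75000, the bound 19/44 is < 1 and informative.)

P[X ≥ 11] ≤ 19/44 ≈ 0.43182.


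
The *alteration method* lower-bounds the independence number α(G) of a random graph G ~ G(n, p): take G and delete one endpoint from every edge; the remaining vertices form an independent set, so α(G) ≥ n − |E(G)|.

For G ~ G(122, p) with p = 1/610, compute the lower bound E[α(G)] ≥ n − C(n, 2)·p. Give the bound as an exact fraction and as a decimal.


E[|E(G)|] = C(122, 2)·p = 7381 · (1/610) = 121/10.
E[α(G)] ≥ n − E[|E(G)|] = 122 − 121/10 = 1099/10.
Numerically: ≈ 109.90000.
(This is only a lower bound; the true E[α(G)] may be larger.)

E[α(G)] ≥ 1099/10 ≈ 109.90000.


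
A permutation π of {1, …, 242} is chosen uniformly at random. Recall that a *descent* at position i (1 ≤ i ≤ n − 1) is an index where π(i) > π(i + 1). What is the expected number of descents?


Write X = Σ X_I over i = 1, …, 241, with X_I the indicator of one descent.
There are 241 indicators.
For each fixed i, the pair (π(i), π(i+1)) is a uniformly random ordered pair of distinct values from {1, …, 242}; by symmetry P[π(i) > π(i+1)] = 1/2.
By linearity: E[X] = 241 · (1/2) = (242 − 1) · (1/2) = 241/2 ≈ 120.50000.

E[X] = 241/2 = 120.50000.


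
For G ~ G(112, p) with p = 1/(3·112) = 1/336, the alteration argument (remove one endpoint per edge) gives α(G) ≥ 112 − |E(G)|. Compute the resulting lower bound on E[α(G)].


E[|E(G)|] = C(112, 2)·p = 6216 · (1/336) = 37/2.
E[α(G)] ≥ n − E[|E(G)|] = 112 − 37/2 = 187/2.
Numerically: ≈ 93.50000.
(This is only a lower bound; the true E[α(G)] may be larger.)

E[α(G)] ≥ 187/2 ≈ 93.50000.


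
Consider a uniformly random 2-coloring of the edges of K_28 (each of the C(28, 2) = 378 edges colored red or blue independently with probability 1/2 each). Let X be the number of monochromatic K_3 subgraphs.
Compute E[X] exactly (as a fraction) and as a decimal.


Let X = Σ_S X_S over the C(28, 3) = 3276 subsets S of size 3, where X_S = 1 if the K_3 on S is monochromatic.
For a fixed S, the K_3 on S has C(3, 2) = 3 edges. P[all 3 edges red] = (1/2)^3, and likewise for blue, so P[monochromatic] = 2·(1/2)^3 = 2^{1 − 3} = 1/4.
Summing: E[X] = C(28, 3) · 2^{1 − 3} = 3276 · 1/4 = 819.
Numerically: E[X] ≈ 819.000000.

E[X] = C(28,3)·2^(1−C(3,2)) = 819 ≈ 819.000000.


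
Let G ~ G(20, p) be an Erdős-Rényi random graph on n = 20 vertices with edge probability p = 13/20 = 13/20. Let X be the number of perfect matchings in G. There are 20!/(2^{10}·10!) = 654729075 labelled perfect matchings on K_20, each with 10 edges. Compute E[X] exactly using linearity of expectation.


K_20 has 20!/(2^{10}·10!) = 654729075 labelled perfect matchings.
For each such perfect matching H, let X_H = 1 if all 10 edges of H are present in G. Then P[X_H = 1] = p^{10} = (13/20)^{10} = 137858491849/10240000000000.
By linearity: E[X] = Σ_H E[X_H] = 654729075 · p^{10} = 654729075 · 137858491849/10240000000000 = 3610398513967632387/409600000000.
Numerically: E[X] ≈ 8.814e+06.

E[X] = 654729075 · (13/20)^{10} = 3610398513967632387/409600000000 ≈ 8.814e+06.


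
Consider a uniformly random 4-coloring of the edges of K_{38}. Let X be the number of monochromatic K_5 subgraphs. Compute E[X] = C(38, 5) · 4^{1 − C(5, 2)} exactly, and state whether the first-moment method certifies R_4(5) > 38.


E[X] = C(38, 5) · 4^{1 − 10} = 501942 · 4^{−9} = 501942/262144.
As a reduced fraction: E[X] = 250971/131072 ≈ 1.9147568.
Is E[X] < 1? NO.
Since E[X] ≥ 1, the first-moment bound is inconclusive at n = 38; it does NOT by itself certify R_4(5) > 38.

E[X] = 250971/131072 ≈ 1.9147568; E[X] ≥ 1; first-moment method inconclusive here.


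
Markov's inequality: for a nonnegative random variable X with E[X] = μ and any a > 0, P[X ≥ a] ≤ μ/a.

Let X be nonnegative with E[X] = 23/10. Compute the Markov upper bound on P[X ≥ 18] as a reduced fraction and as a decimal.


μ = E[X] = 23/10, a = 18.
Markov: P[X ≥ 18] ≤ μ/a = (23/10)/18 = 23/180.
Numerically: ≈ 0.128.
(Since a = 18 > μ = 2.300, the bound 23/180 is < 1 and informative.)

P[X ≥ 18] ≤ 23/180 ≈ 0.128.


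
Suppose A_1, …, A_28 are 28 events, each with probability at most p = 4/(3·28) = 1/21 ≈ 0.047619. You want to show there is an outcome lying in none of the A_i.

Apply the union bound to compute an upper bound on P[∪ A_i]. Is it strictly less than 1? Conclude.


Union bound: P[∪_{i=1}^{28} A_i] ≤ Σ_i P[A_i] ≤ 28·p = 28·(1/21) = 4/3.
Numerically: 4/3 ≈ 1.333333.
Is 4/3 < 1? NO.
Since the bound 4/3 is ≥ 1, the union bound is uninformative here; it does NOT by itself certify existence.

28·p = 4/3 ≈ 1.333333; existence NOT certified by the union bound.


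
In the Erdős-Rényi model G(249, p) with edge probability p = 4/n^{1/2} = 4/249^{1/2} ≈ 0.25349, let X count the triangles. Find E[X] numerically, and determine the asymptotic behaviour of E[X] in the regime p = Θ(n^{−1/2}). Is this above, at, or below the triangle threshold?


Number of potential triangles: C(249, 3) = 2542124.
Each occurs with probability p³ ≈ (0.25349)³ ≈ 1.6288495e-02.
By linearity: E[X] = C(249, 3)·p³ ≈ 2542124 · 1.6288495e-02 ≈ 41407.37354.
Since α = 1/2 < 1, p = c/n^{1/2} ≫ 1/n is above the triangle threshold p ~ 1/n. Asymptotically E[X] ~ (c³/6)·n^{3(1−α)} = (4³/6)·n^{1.5} → ∞; triangles are abundant w.h.p.

E[X] ≈ 41407.37354; in regime p = Θ(1/n^{1/2}) E[X] diverges (above the triangle threshold p ~ 1/n).


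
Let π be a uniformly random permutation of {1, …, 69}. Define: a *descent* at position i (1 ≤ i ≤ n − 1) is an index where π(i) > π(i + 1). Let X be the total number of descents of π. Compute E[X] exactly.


Write X = Σ X_I over i = 1, …, 68, with X_I the indicator of one descent.
There are 68 indicators.
For each fixed i, the pair (π(i), π(i+1)) is a uniformly random ordered pair of distinct values from {1, …, 69}; by symmetry P[π(i) > π(i+1)] = 1/2.
By linearity: E[X] = 68 · (1/2) = (69 − 1) · (1/2) = 34 ≈ 34.00000.

E[X] = 34 = 34.00000.


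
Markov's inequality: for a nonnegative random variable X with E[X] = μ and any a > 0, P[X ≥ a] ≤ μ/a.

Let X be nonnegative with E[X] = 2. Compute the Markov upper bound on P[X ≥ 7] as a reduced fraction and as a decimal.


μ = E[X] = 2, a = 7.
Markov: P[X ≥ 7] ≤ μ/a = (2)/7 = 2/7.
Numerically: ≈ 0.2857.
(Since a = 7 > μ = 2.0000, the bound 2/7 is < 1 and informative.)

P[X ≥ 7] ≤ 2/7 ≈ 0.2857.


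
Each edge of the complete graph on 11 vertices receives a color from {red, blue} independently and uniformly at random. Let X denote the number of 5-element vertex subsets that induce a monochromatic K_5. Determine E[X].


Let X = Σ_S X_S over the C(11, 5) = 462 subsets S of size 5, where X_S = 1 if the K_5 on S is monochromatic.
For a fixed S, the K_5 on S has C(5, 2) = 10 edges. P[all 10 edges red] = (1/2)^10, and likewise for blue, so P[monochromatic] = 2·(1/2)^10 = 2^{1 − 10} = 1/512.
By linearity of expectation: E[X] = C(11, 5) · 2^{1 − 10} = 462 · 1/512 = 231/256.
Numerically: E[X] ≈ 0.902344.

E[X] = C(11,5)·2^(1−C(5,2)) = 231/256 ≈ 0.902344.


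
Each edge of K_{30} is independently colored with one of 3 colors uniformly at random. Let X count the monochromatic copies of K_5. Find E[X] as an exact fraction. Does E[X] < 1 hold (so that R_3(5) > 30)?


E[X] = C(30, 5) · 3^{1 − 10} = 142506 · 3^{−9} = 142506/19683.
As a reduced fraction: E[X] = 5278/729 ≈ 7.2400549.
Is E[X] < 1? NO.
Since E[X] ≥ 1, the first-moment bound is inconclusive at n = 30; it does NOT by itself certify R_3(5) > 30.

E[X] = 5278/729 ≈ 7.2400549; E[X] ≥ 1; first-moment method inconclusive here.


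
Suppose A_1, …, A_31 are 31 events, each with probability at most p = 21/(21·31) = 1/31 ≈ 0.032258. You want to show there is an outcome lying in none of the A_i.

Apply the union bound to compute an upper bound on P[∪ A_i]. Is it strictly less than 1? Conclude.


Union bound: P[∪_{i=1}^{31} A_i] ≤ Σ_i P[A_i] ≤ 31·p = 31·(1/31) = 1.
Numerically: 1 ≈ 1.000000.
Is 1 < 1? NO.
Since the bound 1 is ≥ 1, the union bound is uninformative here; it does NOT by itself certify existence.

31·p = 1 ≈ 1.000000; existence NOT certified by the union bound.


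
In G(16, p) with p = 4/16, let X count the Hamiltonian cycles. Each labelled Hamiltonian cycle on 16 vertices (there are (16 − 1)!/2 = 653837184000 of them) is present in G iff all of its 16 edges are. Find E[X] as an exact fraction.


K_16 has (16 − 1)!/2 = 653837184000 labelled Hamiltonian cycles.
For each such Hamiltonian cycle H, let X_H = 1 if all 16 edges of H are present in G. Then P[X_H = 1] = p^{16} = (1/4)^{16} = 1/4294967296.
Summing the indicators: E[X] = Σ_H E[X_H] = 653837184000 · p^{16} = 653837184000 · 1/4294967296 = 638512875/4194304.
Numerically: E[X] ≈ 152.233.

E[X] = 653837184000 · (1/4)^{16} = 638512875/4194304 ≈ 152.233.


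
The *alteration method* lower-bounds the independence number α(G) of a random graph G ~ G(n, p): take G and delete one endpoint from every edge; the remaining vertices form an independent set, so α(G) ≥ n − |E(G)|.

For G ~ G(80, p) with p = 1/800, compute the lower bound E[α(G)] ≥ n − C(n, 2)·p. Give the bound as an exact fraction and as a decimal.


E[|E(G)|] = C(80, 2)·p = 3160 · (1/800) = 79/20.
E[α(G)] ≥ n − E[|E(G)|] = 80 − 79/20 = 1521/20.
Numerically: ≈ 76.050000.
(This is only a lower bound; the true E[α(G)] may be larger.)

E[α(G)] ≥ 1521/20 ≈ 76.050000.


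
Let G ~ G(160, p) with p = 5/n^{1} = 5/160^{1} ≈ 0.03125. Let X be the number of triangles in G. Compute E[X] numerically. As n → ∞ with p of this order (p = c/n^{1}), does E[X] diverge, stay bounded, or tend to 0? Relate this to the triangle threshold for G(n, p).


Number of potential triangles: C(160, 3) = 669920.
Each occurs with probability p³ ≈ (0.03125)³ ≈ 3.051758e-05.
By linearity: E[X] = C(160, 3)·p³ ≈ 669920 · 3.051758e-05 ≈ 20.4443.
Here α = 1, so p = 5/n is exactly at the triangle threshold p ~ 1/n. Asymptotically E[X] → c³/6 = 5³/6 = 125/6 ≈ 20.8333, a bounded constant. In this regime the triangle count is asymptotically Poisson(c³/6).

E[X] ≈ 20.4443; in regime p = Θ(1/n^{1}) E[X] stays bounded (at the triangle threshold p ~ 1/n).


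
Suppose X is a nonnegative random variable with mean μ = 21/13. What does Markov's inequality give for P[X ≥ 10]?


μ = E[X] = 21/13, a = 10.
Markov: P[X ≥ 10] ≤ μ/a = (21/13)/10 = 21/130.
Numerically: ≈ 0.162.
(Since a = 10 > μ = 1.615, the bound 21/130 is < 1 and informative.)

P[X ≥ 10] ≤ 21/130 ≈ 0.162.


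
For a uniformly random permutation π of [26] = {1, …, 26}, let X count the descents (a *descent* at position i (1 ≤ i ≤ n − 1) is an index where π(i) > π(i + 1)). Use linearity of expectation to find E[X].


Write X = Σ X_I over i = 1, …, 25, with X_I the indicator of one descent.
There are 25 indicators.
For each fixed i, the pair (π(i), π(i+1)) is a uniformly random ordered pair of distinct values from {1, …, 26}; by symmetry P[π(i) > π(i+1)] = 1/2.
By linearity: E[X] = 25 · (1/2) = (26 − 1) · (1/2) = 25/2 ≈ 12.500000.

E[X] = 25/2 = 12.500000.


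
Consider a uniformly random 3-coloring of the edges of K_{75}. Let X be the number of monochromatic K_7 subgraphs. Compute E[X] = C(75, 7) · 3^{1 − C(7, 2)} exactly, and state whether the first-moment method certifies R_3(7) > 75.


E[X] = C(75, 7) · 3^{1 − 21} = 1984829850 · 3^{−20} = 1984829850/3486784401.
As a reduced fraction: E[X] = 220536650/387420489 ≈ 0.569244.
Is E[X] < 1? YES.
Since E[X] < 1, there exists a 3-coloring of K_{75} with no monochromatic K_7; hence R_3(7) > 75.

E[X] = 220536650/387420489 ≈ 0.569244; E[X] < 1, so R_3(7) > 75.


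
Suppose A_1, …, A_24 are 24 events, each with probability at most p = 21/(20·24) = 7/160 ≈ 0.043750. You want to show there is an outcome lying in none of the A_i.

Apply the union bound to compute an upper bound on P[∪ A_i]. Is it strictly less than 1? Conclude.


Union bound: P[∪_{i=1}^{24} A_i] ≤ Σ_i P[A_i] ≤ 24·p = 24·(7/160) = 21/20.
Numerically: 21/20 ≈ 1.050000.
Is 21/20 < 1? NO.
Since the bound 21/20 is ≥ 1, the union bound is uninformative here; it does NOT by itself certify existence.

24·p = 21/20 ≈ 1.050000; existence NOT certified by the union bound.


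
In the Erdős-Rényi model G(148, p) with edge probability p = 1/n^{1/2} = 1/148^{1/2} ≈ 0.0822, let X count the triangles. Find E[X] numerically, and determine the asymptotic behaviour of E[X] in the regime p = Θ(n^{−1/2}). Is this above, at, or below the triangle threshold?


Number of potential triangles: C(148, 3) = 529396.
Each occurs with probability p³ ≈ (0.0822)³ ≈ 5.554020e-04.
By linearity: E[X] = C(148, 3)·p³ ≈ 529396 · 5.554020e-04 ≈ 294.0276.
Since α = 1/2 < 1, p = c/n^{1/2} ≫ 1/n is above the triangle threshold p ~ 1/n. Asymptotically E[X] ~ (c³/6)·n^{3(1−α)} = (1³/6)·n^{1.5} → ∞; triangles are abundant w.h.p.

E[X] ≈ 294.0276; in regime p = Θ(1/n^{1/2}) E[X] diverges (above the triangle threshold p ~ 1/n).


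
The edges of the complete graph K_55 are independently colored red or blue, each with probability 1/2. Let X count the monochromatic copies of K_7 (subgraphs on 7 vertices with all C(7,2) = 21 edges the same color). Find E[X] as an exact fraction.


Let X = Σ_S X_S over the C(55, 7) = 202927725 subsets S of size 7, where X_S = 1 if the K_7 on S is monochromatic.
For a fixed S, the K_7 on S has C(7, 2) = 21 edges. P[all 21 edges red] = (1/2)^21, and likewise for blue, so P[monochromatic] = 2·(1/2)^21 = 2^{1 − 21} = 1/1048576.
Summing: E[X] = C(55, 7) · 2^{1 − 21} = 202927725 · 1/1048576 = 202927725/1048576.
Numerically: E[X] ≈ 193.52696.

E[X] = C(55,7)·2^(1−C(7,2)) = 202927725/1048576 ≈ 193.52696.


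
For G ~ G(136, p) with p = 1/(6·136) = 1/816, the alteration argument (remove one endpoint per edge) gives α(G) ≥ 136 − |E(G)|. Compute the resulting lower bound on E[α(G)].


E[|E(G)|] = C(136, 2)·p = 9180 · (1/816) = 45/4.
E[α(G)] ≥ n − E[|E(G)|] = 136 − 45/4 = 499/4.
Numerically: ≈ 124.7500.
(This is only a lower bound; the true E[α(G)] may be larger.)

E[α(G)] ≥ 499/4 ≈ 124.7500.


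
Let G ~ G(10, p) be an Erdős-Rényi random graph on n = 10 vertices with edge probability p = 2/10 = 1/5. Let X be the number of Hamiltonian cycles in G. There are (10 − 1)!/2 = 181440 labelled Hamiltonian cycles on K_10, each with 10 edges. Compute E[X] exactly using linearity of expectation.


K_10 has (10 − 1)!/2 = 181440 labelled Hamiltonian cycles.
For each such Hamiltonian cycle H, let X_H = 1 if all 10 edges of H are present in G. Then P[X_H = 1] = p^{10} = (1/5)^{10} = 1/9765625.
Summing the indicators: E[X] = Σ_H E[X_H] = 181440 · p^{10} = 181440 · 1/9765625 = 36288/1953125.
Numerically: E[X] ≈ 0.0185795.

E[X] = 181440 · (1/5)^{10} = 36288/1953125 ≈ 0.0185795.


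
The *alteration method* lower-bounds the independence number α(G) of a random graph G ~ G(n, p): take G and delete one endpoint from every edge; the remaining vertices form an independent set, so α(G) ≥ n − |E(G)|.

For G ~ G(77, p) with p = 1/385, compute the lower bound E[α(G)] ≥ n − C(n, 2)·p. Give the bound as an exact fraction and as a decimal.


E[|E(G)|] = C(77, 2)·p = 2926 · (1/385) = 38/5.
E[α(G)] ≥ n − E[|E(G)|] = 77 − 38/5 = 347/5.
Numerically: ≈ 69.40000.
(This is only a lower bound; the true E[α(G)] may be larger.)

E[α(G)] ≥ 347/5 ≈ 69.40000.


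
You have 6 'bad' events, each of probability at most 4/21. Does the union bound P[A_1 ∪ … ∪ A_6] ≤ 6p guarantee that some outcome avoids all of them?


Union bound: P[∪_{i=1}^{6} A_i] ≤ Σ_i P[A_i] ≤ 6·p = 6·(4/21) = 8/7.
Numerically: 8/7 ≈ 1.142857.
Is 8/7 < 1? NO.
Since the bound 8/7 is ≥ 1, the union bound is uninformative here; it does NOT by itself certify existence.

6·p = 8/7 ≈ 1.142857; existence NOT certified by the union bound.


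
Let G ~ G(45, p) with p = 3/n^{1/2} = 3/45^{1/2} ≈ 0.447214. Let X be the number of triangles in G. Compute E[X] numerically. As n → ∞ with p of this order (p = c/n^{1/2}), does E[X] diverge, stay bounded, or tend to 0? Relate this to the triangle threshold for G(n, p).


Number of potential triangles: C(45, 3) = 14190.
Each occurs with probability p³ ≈ (0.447214)³ ≈ 8.94427191e-02.
By linearity: E[X] = C(45, 3)·p³ ≈ 14190 · 8.94427191e-02 ≈ 1269.192184.
Since α = 1/2 < 1, p = c/n^{1/2} ≫ 1/n is above the triangle threshold p ~ 1/n. Asymptotically E[X] ~ (c³/6)·n^{3(1−α)} = (3³/6)·n^{1.5} → ∞; triangles are abundant w.h.p.

E[X] ≈ 1269.192184; in regime p = Θ(1/n^{1/2}) E[X] diverges (above the triangle threshold p ~ 1/n).


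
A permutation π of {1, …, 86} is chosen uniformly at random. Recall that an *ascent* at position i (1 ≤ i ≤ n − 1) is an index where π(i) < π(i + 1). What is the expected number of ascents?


Write X = Σ X_I over i = 1, …, 85, with X_I the indicator of one ascent.
There are 85 indicators.
For each fixed i, the pair (π(i), π(i+1)) is a uniformly random ordered pair of distinct values from {1, …, 86}; by symmetry P[π(i) < π(i+1)] = 1/2.
By linearity: E[X] = 85 · (1/2) = (86 − 1) · (1/2) = 85/2 ≈ 42.5000.

E[X] = 85/2 = 42.5000.


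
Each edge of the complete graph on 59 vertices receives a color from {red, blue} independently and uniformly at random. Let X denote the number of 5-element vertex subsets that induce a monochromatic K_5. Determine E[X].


Let X = Σ_S X_S over the C(59, 5) = 5006386 subsets S of size 5, where X_S = 1 if the K_5 on S is monochromatic.
For a fixed S, the K_5 on S has C(5, 2) = 10 edges. P[all 10 edges red] = (1/2)^10, and likewise for blue, so P[monochromatic] = 2·(1/2)^10 = 2^{1 − 10} = 1/512.
By linearity of expectation: E[X] = C(59, 5) · 2^{1 − 10} = 5006386 · 1/512 = 2503193/256.
Numerically: E[X] ≈ 9778.09766.

E[X] = C(59,5)·2^(1−C(5,2)) = 2503193/256 ≈ 9778.09766.


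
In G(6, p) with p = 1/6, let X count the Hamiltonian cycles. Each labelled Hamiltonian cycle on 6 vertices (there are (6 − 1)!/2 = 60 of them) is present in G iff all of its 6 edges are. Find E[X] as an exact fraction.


K_6 has (6 − 1)!/2 = 60 labelled Hamiltonian cycles.
For each such Hamiltonian cycle H, let X_H = 1 if all 6 edges of H are present in G. Then P[X_H = 1] = p^{6} = (1/6)^{6} = 1/46656.
By linearity: E[X] = Σ_H E[X_H] = 60 · p^{6} = 60 · 1/46656 = 5/3888.
Numerically: E[X] ≈ 0.00129.

E[X] = 60 · (1/6)^{6} = 5/3888 ≈ 0.00129.
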